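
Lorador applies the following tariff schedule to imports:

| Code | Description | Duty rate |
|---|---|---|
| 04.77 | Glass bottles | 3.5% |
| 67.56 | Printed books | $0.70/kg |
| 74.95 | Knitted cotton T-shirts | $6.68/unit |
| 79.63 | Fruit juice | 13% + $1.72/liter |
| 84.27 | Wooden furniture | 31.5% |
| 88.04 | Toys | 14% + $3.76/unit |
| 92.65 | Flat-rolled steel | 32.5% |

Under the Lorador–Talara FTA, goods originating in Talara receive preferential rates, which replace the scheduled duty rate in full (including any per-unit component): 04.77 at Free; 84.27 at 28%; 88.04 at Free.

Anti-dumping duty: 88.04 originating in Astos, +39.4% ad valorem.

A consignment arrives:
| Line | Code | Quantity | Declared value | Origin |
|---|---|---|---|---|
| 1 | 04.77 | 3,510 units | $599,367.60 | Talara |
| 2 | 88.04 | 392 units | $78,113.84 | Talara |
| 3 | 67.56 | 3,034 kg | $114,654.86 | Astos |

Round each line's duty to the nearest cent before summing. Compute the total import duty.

Line 1 (04.77, Talara, 3,510 units, $599,367.60):
Base rate for 04.77 is 3.5%.
Origin Talara qualifies under the Lorador–Talara agreement and 04.77 is covered: preferential rate Free applies instead.
Duty = $599,367.60 × 0% = $0.00.
Line 2 (88.04, Talara, 392 units, $78,113.84):
Base rate for 88.04 is 14% + $3.76/unit.
Origin Talara qualifies under the Lorador–Talara agreement and 88.04 is covered: preferential rate Free applies instead.
The additional-duty order on 88.04 targets Astos, not Talara; it does not apply.
Duty = $78,113.84 × 0% = $0.00.
Line 3 (67.56, Astos, 3,034 kg, $114,654.86):
Base rate for 67.56 is $0.70/kg.
Duty = 3,034 × $0.70 = $2,123.80.
Total = $0.00 + $0.00 + $2,123.80 = $2,123.80.

$2,123.80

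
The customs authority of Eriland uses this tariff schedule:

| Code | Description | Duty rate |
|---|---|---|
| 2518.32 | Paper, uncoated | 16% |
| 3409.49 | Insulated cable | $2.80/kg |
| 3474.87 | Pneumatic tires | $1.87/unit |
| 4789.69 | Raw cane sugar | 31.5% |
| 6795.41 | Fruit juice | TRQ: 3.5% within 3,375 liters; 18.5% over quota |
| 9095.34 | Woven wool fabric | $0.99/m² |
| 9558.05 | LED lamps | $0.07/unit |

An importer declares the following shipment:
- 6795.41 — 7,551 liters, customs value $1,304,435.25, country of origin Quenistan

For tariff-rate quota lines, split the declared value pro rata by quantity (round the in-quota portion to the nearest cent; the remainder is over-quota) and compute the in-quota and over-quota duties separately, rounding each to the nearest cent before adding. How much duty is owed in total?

Line 1 (6795.41, Quenistan, 7,551 liters, $1,304,435.25):
Code 6795.41 is under a tariff-rate quota (threshold 3,375 liters). In-quota: 3,375 liters at 3.5%; over-quota: 4,176 liters at 18.5%.
Pro-rata value split: in-quota = $1,304,435.25 × 3,375/7,551 = $583,031.25; over-quota = $1,304,435.25 − $583,031.25 = $721,404.00.
In-quota duty = $583,031.25 × 3.5% = $20,406.09. Over-quota duty = $721,404.00 × 18.5% = $133,459.74.
Line duty = $20,406.09 + $133,459.74 = $153,865.83.

$153,865.83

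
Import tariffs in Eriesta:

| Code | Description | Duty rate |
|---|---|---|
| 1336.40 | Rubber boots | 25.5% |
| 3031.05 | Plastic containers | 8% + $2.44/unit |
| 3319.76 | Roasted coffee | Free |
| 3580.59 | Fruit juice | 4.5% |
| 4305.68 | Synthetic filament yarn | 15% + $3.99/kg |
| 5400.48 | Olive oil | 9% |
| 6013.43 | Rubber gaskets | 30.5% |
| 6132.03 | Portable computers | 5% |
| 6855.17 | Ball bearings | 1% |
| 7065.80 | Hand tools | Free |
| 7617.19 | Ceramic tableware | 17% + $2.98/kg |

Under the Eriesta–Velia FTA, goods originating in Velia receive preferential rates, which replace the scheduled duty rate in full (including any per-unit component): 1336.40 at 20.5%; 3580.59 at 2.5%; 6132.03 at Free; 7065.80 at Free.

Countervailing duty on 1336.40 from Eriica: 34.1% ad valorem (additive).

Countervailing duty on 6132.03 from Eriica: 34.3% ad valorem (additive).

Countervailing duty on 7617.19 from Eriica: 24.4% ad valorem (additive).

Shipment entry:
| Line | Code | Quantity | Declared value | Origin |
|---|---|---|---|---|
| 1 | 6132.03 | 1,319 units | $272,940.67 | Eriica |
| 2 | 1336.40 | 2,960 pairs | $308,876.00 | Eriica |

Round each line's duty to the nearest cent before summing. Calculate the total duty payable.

$291,355.78

Line 1 (6132.03, Eriica, 1,319 units, $272,940.67):
Base rate for 6132.03 is 5%.
6132.03 has an FTA preferential rate, but origin Eriica is not Velia; base rate stands.
Additional duty on 6132.03 from Eriica: +34.3%. Applied ad valorem rate: 5% + 34.3% = 39.3%.
Duty = $272,940.67 × 39.3% = $107,265.68.
Line 2 (1336.40, Eriica, 2,960 pairs, $308,876.00):
Base rate for 1336.40 is 25.5%.
1336.40 has an FTA preferential rate, but origin Eriica is not Velia; base rate stands.
Additional duty on 1336.40 from Eriica: +34.1%. Applied ad valorem rate: 25.5% + 34.1% = 59.6%.
Duty = $308,876.00 × 59.6% = $184,090.10.
Total = $107,265.68 + $184,090.10 = $291,355.78.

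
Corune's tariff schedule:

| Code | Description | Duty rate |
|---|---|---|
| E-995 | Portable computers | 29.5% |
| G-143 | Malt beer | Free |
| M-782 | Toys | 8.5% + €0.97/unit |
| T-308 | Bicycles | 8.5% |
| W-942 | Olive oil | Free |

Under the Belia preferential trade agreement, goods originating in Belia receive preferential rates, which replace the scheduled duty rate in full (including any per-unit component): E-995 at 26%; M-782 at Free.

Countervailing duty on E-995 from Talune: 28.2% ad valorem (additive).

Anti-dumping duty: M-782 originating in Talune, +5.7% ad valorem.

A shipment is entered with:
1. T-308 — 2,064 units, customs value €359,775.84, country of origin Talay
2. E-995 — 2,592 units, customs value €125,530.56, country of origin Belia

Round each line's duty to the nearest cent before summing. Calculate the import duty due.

€63,218.90

Line 1 (T-308, Talay, 2,064 units, €359,775.84):
Base rate for T-308 is 8.5%.
Duty = €359,775.84 × 8.5% = €30,580.95.
Line 2 (E-995, Belia, 2,592 units, €125,530.56):
Base rate for E-995 is 29.5%.
Origin Belia qualifies under the Corune–Belia agreement and E-995 is covered: preferential rate 26% applies instead.
The additional-duty order on E-995 targets Talune, not Belia; it does not apply.
Duty = €125,530.56 × 26% = €32,637.95.
Total = €30,580.95 + €32,637.95 = €63,218.90.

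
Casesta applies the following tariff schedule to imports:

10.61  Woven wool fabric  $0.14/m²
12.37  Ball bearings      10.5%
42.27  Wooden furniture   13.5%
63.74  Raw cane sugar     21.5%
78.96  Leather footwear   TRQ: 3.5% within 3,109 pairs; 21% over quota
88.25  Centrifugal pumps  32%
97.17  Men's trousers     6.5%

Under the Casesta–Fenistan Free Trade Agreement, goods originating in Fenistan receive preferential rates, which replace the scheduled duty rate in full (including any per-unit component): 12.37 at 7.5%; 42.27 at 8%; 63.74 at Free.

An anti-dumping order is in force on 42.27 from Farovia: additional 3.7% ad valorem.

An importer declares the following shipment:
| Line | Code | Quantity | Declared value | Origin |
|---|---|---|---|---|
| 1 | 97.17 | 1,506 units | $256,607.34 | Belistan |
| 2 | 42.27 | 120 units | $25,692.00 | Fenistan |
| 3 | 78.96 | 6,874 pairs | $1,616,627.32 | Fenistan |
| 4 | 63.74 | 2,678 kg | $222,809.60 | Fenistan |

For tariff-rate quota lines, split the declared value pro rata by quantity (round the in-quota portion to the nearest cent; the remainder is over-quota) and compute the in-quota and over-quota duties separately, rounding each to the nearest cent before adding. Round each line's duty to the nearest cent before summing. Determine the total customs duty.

$230,271.02

Line 1 (97.17, Belistan, 1,506 units, $256,607.34):
Base rate for 97.17 is 6.5%.
Duty = $256,607.34 × 6.5% = $16,679.48.
Line 2 (42.27, Fenistan, 120 units, $25,692.00):
Base rate for 42.27 is 13.5%.
Origin Fenistan qualifies under the Casesta–Fenistan agreement and 42.27 is covered: preferential rate 8% applies instead.
The additional-duty order on 42.27 targets Farovia, not Fenistan; it does not apply.
Duty = $25,692.00 × 8% = $2,055.36.
Line 3 (78.96, Fenistan, 6,874 pairs, $1,616,627.32):
Code 78.96 is under a tariff-rate quota (threshold 3,109 pairs). In-quota: 3,109 pairs at 3.5%; over-quota: 3,765 pairs at 21%.
Pro-rata value split: in-quota = $1,616,627.32 × 3,109/6,874 = $731,174.62; over-quota = $1,616,627.32 − $731,174.62 = $885,452.70.
In-quota duty = $731,174.62 × 3.5% = $25,591.11. Over-quota duty = $885,452.70 × 21% = $185,945.07.
Line duty = $25,591.11 + $185,945.07 = $211,536.18.
Line 4 (63.74, Fenistan, 2,678 kg, $222,809.60):
Base rate for 63.74 is 21.5%.
Origin Fenistan qualifies under the Casesta–Fenistan agreement and 63.74 is covered: preferential rate Free applies instead.
Duty = $222,809.60 × 0% = $0.00.
Total = $16,679.48 + $2,055.36 + $211,536.18 + $0.00 = $230,271.02.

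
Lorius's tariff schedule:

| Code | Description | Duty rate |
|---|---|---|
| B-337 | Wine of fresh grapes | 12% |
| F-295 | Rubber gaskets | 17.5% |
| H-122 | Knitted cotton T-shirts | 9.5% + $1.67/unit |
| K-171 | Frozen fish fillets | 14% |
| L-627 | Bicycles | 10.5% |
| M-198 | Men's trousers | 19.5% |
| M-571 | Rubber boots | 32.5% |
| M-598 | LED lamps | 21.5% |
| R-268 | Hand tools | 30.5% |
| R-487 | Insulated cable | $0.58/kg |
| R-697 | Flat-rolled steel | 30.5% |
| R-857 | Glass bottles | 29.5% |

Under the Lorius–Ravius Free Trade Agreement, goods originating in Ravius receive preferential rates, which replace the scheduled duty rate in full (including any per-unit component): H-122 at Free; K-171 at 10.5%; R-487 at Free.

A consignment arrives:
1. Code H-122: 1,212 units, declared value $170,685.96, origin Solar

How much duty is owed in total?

$18,239.21

Line 1 (H-122, Solar, 1,212 units, $170,685.96):
Base rate for H-122 is 9.5% + $1.67/unit.
H-122 has an FTA preferential rate, but origin Solar is not Ravius; base rate stands.
Duty = $170,685.96 × 9.5% + 1,212 × $1.67 = $18,239.21.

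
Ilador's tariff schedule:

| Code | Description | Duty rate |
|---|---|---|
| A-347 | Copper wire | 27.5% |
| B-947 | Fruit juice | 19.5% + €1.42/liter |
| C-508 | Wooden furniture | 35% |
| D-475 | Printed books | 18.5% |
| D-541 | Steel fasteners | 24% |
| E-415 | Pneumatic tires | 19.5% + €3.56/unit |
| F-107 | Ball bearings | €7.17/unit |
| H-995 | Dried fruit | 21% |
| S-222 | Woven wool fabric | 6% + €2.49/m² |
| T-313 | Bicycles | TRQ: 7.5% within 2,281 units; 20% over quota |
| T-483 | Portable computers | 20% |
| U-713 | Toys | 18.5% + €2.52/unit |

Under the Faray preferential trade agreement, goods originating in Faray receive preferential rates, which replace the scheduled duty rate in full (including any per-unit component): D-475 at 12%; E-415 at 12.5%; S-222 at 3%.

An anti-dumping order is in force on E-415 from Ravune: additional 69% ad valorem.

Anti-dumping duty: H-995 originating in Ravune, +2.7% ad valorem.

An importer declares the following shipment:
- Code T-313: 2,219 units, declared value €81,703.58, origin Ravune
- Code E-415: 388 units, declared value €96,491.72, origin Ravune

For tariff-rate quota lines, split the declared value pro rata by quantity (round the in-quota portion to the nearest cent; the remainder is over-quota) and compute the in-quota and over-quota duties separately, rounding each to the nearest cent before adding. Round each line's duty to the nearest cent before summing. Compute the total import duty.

€92,904.22

Line 1 (T-313, Ravune, 2,219 units, €81,703.58):
Code T-313 is under a tariff-rate quota (threshold 2,281 units). Quantity 2,219 units is within the quota, so the in-quota rate 7.5% applies to the full value.
Duty = €81,703.58 × 7.5% = €6,127.77.
Line 2 (E-415, Ravune, 388 units, €96,491.72):
Base rate for E-415 is 19.5% + €3.56/unit.
E-415 has an FTA preferential rate, but origin Ravune is not Faray; base rate stands.
Additional duty on E-415 from Ravune: +69%. Applied ad valorem rate: 19.5% + 69% = 88.5%.
Duty = €96,491.72 × 88.5% + 388 × €3.56 = €86,776.45.
Total = €6,127.77 + €86,776.45 = €92,904.22.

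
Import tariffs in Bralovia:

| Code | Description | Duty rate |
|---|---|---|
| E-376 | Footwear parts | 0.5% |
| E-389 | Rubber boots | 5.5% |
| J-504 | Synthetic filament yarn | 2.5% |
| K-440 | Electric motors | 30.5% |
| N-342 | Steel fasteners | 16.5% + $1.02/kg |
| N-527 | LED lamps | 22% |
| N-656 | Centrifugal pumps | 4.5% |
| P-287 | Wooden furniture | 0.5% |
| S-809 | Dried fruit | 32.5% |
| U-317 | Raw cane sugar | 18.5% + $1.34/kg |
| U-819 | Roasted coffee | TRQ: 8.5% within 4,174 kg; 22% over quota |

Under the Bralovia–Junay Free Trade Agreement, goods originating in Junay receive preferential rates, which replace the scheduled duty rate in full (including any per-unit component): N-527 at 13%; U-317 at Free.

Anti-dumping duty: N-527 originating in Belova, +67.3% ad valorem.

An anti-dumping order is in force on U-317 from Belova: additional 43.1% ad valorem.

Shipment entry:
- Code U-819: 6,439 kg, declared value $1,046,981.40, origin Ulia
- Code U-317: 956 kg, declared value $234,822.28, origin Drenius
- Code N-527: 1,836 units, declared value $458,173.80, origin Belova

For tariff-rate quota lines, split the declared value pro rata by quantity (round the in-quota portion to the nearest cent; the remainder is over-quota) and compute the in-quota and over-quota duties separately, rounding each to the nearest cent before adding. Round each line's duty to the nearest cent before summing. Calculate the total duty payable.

$592,584.79

Line 1 (U-819, Ulia, 6,439 kg, $1,046,981.40):
Code U-819 is under a tariff-rate quota (threshold 4,174 kg). In-quota: 4,174 kg at 8.5%; over-quota: 2,265 kg at 22%.
Pro-rata value split: in-quota = $1,046,981.40 × 4,174/6,439 = $678,692.40; over-quota = $1,046,981.40 − $678,692.40 = $368,289.00.
In-quota duty = $678,692.40 × 8.5% = $57,688.85. Over-quota duty = $368,289.00 × 22% = $81,023.58.
Line duty = $57,688.85 + $81,023.58 = $138,712.43.
Line 2 (U-317, Drenius, 956 kg, $234,822.28):
Base rate for U-317 is 18.5% + $1.34/kg.
U-317 has an FTA preferential rate, but origin Drenius is not Junay; base rate stands.
The additional-duty order on U-317 targets Belova, not Drenius; it does not apply.
Duty = $234,822.28 × 18.5% + 956 × $1.34 = $44,723.16.
Line 3 (N-527, Belova, 1,836 units, $458,173.80):
Base rate for N-527 is 22%.
N-527 has an FTA preferential rate, but origin Belova is not Junay; base rate stands.
Additional duty on N-527 from Belova: +67.3%. Applied ad valorem rate: 22% + 67.3% = 89.3%.
Duty = $458,173.80 × 89.3% = $409,149.20.
Total = $138,712.43 + $44,723.16 + $409,149.20 = $592,584.79.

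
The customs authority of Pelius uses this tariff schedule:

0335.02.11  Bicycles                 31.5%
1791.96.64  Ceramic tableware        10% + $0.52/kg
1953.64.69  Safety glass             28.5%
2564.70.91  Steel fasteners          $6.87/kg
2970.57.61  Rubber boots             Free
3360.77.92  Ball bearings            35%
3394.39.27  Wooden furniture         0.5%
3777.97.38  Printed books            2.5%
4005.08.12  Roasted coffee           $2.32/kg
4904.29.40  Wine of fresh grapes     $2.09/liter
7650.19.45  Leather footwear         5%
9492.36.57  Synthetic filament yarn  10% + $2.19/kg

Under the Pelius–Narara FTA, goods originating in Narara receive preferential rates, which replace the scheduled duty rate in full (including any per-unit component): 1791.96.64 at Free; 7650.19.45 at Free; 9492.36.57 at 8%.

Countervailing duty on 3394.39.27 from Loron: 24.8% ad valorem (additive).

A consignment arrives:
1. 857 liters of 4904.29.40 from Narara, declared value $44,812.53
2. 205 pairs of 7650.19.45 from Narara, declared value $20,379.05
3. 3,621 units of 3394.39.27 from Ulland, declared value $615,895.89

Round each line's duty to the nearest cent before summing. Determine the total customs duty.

Line 1 (4904.29.40, Narara, 857 liters, $44,812.53):
Base rate for 4904.29.40 is $2.09/liter.
Origin Narara is the FTA partner but 4904.29.40 is not on the preference list; base rate stands.
Duty = 857 × $2.09 = $1,791.13.
Line 2 (7650.19.45, Narara, 205 pairs, $20,379.05):
Base rate for 7650.19.45 is 5%.
Origin Narara qualifies under the Pelius–Narara agreement and 7650.19.45 is covered: preferential rate Free applies instead.
Duty = $20,379.05 × 0% = $0.00.
Line 3 (3394.39.27, Ulland, 3,621 units, $615,895.89):
Base rate for 3394.39.27 is 0.5%.
The additional-duty order on 3394.39.27 targets Loron, not Ulland; it does not apply.
Duty = $615,895.89 × 0.5% = $3,079.48.
Total = $1,791.13 + $0.00 + $3,079.48 = $4,870.61.

$4,870.61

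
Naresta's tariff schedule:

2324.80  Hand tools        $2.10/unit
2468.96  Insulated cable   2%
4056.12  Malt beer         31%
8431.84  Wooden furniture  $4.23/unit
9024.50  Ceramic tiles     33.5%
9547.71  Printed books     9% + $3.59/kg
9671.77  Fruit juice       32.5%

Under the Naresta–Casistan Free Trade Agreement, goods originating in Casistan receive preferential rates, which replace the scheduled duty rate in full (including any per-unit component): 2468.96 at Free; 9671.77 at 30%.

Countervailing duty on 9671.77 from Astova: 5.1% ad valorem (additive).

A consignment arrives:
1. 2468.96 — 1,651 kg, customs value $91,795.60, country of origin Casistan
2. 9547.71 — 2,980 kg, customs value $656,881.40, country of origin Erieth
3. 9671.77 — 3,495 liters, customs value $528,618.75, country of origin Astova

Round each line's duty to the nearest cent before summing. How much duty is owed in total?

Line 1 (2468.96, Casistan, 1,651 kg, $91,795.60):
Base rate for 2468.96 is 2%.
Origin Casistan qualifies under the Naresta–Casistan agreement and 2468.96 is covered: preferential rate Free applies instead.
Duty = $91,795.60 × 0% = $0.00.
Line 2 (9547.71, Erieth, 2,980 kg, $656,881.40):
Base rate for 9547.71 is 9% + $3.59/kg.
Duty = $656,881.40 × 9% + 2,980 × $3.59 = $69,817.53.
Line 3 (9671.77, Astova, 3,495 liters, $528,618.75):
Base rate for 9671.77 is 32.5%.
9671.77 has an FTA preferential rate, but origin Astova is not Casistan; base rate stands.
Additional duty on 9671.77 from Astova: +5.1%. Applied ad valorem rate: 32.5% + 5.1% = 37.6%.
Duty = $528,618.75 × 37.6% = $198,760.65.
Total = $0.00 + $69,817.53 + $198,760.65 = $268,578.18.

$268,578.18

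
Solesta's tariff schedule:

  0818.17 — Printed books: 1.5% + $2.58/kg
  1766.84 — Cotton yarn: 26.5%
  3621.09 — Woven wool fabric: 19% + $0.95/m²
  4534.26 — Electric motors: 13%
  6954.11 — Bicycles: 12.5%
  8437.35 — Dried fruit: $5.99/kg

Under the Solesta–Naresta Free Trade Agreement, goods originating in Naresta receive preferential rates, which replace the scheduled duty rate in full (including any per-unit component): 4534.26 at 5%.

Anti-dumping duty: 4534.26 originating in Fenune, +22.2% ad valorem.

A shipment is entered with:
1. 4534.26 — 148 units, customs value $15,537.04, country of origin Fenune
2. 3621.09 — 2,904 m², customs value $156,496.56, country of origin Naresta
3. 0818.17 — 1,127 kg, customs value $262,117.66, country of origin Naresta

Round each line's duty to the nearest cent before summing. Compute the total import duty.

Line 1 (4534.26, Fenune, 148 units, $15,537.04):
Base rate for 4534.26 is 13%.
4534.26 has an FTA preferential rate, but origin Fenune is not Naresta; base rate stands.
Additional duty on 4534.26 from Fenune: +22.2%. Applied ad valorem rate: 13% + 22.2% = 35.2%.
Duty = $15,537.04 × 35.2% = $5,469.04.
Line 2 (3621.09, Naresta, 2,904 m², $156,496.56):
Base rate for 3621.09 is 19% + $0.95/m².
Origin Naresta is the FTA partner but 3621.09 is not on the preference list; base rate stands.
Duty = $156,496.56 × 19% + 2,904 × $0.95 = $32,493.15.
Line 3 (0818.17, Naresta, 1,127 kg, $262,117.66):
Base rate for 0818.17 is 1.5% + $2.58/kg.
Origin Naresta is the FTA partner but 0818.17 is not on the preference list; base rate stands.
Duty = $262,117.66 × 1.5% + 1,127 × $2.58 = $6,839.42.
Total = $5,469.04 + $32,493.15 + $6,839.42 = $44,801.61.

$44,801.61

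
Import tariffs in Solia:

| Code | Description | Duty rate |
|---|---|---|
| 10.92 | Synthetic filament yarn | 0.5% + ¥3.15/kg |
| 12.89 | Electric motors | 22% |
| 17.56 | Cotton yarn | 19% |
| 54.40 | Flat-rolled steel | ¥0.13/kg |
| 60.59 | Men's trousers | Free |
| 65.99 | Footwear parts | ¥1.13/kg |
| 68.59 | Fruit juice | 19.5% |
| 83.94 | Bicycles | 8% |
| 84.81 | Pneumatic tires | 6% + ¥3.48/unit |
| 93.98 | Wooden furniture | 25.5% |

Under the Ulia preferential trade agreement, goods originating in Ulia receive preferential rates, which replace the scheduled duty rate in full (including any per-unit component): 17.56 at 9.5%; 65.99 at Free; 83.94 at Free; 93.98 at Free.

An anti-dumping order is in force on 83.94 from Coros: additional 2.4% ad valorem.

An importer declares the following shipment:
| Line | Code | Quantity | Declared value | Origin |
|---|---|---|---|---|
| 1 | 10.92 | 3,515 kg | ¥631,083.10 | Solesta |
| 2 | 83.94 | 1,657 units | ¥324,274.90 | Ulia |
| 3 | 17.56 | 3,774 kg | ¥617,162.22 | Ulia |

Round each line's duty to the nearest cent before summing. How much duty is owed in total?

¥72,858.08

Line 1 (10.92, Solesta, 3,515 kg, ¥631,083.10):
Base rate for 10.92 is 0.5% + ¥3.15/kg.
Duty = ¥631,083.10 × 0.5% + 3,515 × ¥3.15 = ¥14,227.67.
Line 2 (83.94, Ulia, 1,657 units, ¥324,274.90):
Base rate for 83.94 is 8%.
Origin Ulia qualifies under the Solia–Ulia agreement and 83.94 is covered: preferential rate Free applies instead.
The additional-duty order on 83.94 targets Coros, not Ulia; it does not apply.
Duty = ¥324,274.90 × 0% = ¥0.00.
Line 3 (17.56, Ulia, 3,774 kg, ¥617,162.22):
Base rate for 17.56 is 19%.
Origin Ulia qualifies under the Solia–Ulia agreement and 17.56 is covered: preferential rate 9.5% applies instead.
Duty = ¥617,162.22 × 9.5% = ¥58,630.41.
Total = ¥14,227.67 + ¥0.00 + ¥58,630.41 = ¥72,858.08.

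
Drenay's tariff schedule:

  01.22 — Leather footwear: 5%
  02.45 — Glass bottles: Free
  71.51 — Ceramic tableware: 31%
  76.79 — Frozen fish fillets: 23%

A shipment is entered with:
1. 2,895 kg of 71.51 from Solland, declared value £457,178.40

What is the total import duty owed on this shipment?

Line 1 (71.51, Solland, 2,895 kg, £457,178.40):
Base rate for 71.51 is 31%.
Duty = £457,178.40 × 31% = £141,725.30.

£141,725.30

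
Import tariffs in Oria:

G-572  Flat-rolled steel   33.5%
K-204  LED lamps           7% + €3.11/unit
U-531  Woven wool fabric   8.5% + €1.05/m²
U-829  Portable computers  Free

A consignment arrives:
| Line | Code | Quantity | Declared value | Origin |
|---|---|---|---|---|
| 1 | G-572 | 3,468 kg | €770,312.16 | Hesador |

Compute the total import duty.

€258,054.57

Line 1 (G-572, Hesador, 3,468 kg, €770,312.16):
Base rate for G-572 is 33.5%.
Duty = €770,312.16 × 33.5% = €258,054.57.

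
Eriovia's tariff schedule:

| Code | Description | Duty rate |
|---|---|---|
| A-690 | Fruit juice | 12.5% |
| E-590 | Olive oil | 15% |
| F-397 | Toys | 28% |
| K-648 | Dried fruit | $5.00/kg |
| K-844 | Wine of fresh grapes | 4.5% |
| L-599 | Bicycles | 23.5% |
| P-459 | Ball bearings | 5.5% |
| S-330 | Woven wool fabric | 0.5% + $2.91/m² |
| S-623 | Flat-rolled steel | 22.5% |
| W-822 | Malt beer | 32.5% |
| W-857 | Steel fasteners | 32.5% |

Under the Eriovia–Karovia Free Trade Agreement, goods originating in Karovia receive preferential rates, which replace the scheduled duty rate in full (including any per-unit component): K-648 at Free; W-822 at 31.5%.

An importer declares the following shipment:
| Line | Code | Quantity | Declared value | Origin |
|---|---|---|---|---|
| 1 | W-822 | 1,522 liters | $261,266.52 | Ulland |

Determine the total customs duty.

Line 1 (W-822, Ulland, 1,522 liters, $261,266.52):
Base rate for W-822 is 32.5%.
W-822 has an FTA preferential rate, but origin Ulland is not Karovia; base rate stands.
Duty = $261,266.52 × 32.5% = $84,911.62.

$84,911.62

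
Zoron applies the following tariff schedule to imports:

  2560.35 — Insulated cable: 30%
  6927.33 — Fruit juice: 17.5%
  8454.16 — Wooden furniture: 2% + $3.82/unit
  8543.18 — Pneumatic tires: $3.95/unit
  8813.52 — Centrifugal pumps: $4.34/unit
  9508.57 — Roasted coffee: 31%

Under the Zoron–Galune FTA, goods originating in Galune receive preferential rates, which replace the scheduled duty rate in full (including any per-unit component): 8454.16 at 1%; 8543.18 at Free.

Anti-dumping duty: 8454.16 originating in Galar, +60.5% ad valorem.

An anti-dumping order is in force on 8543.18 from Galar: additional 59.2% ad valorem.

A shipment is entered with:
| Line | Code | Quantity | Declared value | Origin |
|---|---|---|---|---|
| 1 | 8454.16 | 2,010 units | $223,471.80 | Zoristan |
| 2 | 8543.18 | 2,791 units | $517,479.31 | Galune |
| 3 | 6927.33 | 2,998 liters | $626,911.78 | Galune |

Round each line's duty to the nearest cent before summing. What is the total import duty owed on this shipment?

Line 1 (8454.16, Zoristan, 2,010 units, $223,471.80):
Base rate for 8454.16 is 2% + $3.82/unit.
8454.16 has an FTA preferential rate, but origin Zoristan is not Galune; base rate stands.
The additional-duty order on 8454.16 targets Galar, not Zoristan; it does not apply.
Duty = $223,471.80 × 2% + 2,010 × $3.82 = $12,147.64.
Line 2 (8543.18, Galune, 2,791 units, $517,479.31):
Base rate for 8543.18 is $3.95/unit.
Origin Galune qualifies under the Zoron–Galune agreement and 8543.18 is covered: preferential rate Free applies instead.
The additional-duty order on 8543.18 targets Galar, not Galune; it does not apply.
Duty = $517,479.31 × 0% = $0.00.
Line 3 (6927.33, Galune, 2,998 liters, $626,911.78):
Base rate for 6927.33 is 17.5%.
Origin Galune is the FTA partner but 6927.33 is not on the preference list; base rate stands.
Duty = $626,911.78 × 17.5% = $109,709.56.
Total = $12,147.64 + $0.00 + $109,709.56 = $121,857.20.

$121,857.20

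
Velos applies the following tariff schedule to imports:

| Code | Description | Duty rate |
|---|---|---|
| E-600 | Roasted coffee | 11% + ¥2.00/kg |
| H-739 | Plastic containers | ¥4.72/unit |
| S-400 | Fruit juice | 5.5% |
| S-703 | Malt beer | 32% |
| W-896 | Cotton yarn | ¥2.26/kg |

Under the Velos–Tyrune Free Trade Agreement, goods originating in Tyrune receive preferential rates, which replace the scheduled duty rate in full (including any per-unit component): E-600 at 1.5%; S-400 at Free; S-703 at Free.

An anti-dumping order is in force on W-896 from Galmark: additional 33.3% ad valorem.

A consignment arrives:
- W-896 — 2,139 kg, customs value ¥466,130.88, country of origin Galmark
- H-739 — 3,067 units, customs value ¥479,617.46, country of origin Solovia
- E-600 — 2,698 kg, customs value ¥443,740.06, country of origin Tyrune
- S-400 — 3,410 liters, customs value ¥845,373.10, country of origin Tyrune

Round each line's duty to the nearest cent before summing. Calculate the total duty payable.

¥181,188.06

Line 1 (W-896, Galmark, 2,139 kg, ¥466,130.88):
Base rate for W-896 is ¥2.26/kg.
Additional duty on W-896 from Galmark: +33.3% ad valorem. Applied ad valorem rate = 33.3%.
Duty = ¥466,130.88 × 33.3% + 2,139 × ¥2.26 = ¥160,055.72.
Line 2 (H-739, Solovia, 3,067 units, ¥479,617.46):
Base rate for H-739 is ¥4.72/unit.
Duty = 3,067 × ¥4.72 = ¥14,476.24.
Line 3 (E-600, Tyrune, 2,698 kg, ¥443,740.06):
Base rate for E-600 is 11% + ¥2.00/kg.
Origin Tyrune qualifies under the Velos–Tyrune agreement and E-600 is covered: preferential rate 1.5% applies instead.
Duty = ¥443,740.06 × 1.5% = ¥6,656.10.
Line 4 (S-400, Tyrune, 3,410 liters, ¥845,373.10):
Base rate for S-400 is 5.5%.
Origin Tyrune qualifies under the Velos–Tyrune agreement and S-400 is covered: preferential rate Free applies instead.
Duty = ¥845,373.10 × 0% = ¥0.00.
Total = ¥160,055.72 + ¥14,476.24 + ¥6,656.10 + ¥0.00 = ¥181,188.06.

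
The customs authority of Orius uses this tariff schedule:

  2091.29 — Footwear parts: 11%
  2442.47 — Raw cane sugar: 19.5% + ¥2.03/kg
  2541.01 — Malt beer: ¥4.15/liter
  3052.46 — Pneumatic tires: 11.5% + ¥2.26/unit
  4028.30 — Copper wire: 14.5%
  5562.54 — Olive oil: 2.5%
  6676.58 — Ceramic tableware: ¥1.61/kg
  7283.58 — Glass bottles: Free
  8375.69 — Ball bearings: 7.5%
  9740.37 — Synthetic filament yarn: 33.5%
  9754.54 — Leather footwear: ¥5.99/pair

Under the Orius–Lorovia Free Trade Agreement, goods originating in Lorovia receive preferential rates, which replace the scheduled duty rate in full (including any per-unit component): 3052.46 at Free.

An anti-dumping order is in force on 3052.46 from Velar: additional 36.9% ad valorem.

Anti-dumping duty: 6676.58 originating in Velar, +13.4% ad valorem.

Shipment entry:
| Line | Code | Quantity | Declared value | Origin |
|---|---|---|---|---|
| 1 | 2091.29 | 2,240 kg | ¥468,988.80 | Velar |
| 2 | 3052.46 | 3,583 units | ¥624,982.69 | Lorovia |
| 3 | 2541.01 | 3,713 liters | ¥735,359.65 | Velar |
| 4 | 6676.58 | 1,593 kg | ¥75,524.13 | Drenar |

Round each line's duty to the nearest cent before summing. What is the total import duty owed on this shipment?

¥69,562.45

Line 1 (2091.29, Velar, 2,240 kg, ¥468,988.80):
Base rate for 2091.29 is 11%.
Duty = ¥468,988.80 × 11% = ¥51,588.77.
Line 2 (3052.46, Lorovia, 3,583 units, ¥624,982.69):
Base rate for 3052.46 is 11.5% + ¥2.26/unit.
Origin Lorovia qualifies under the Orius–Lorovia agreement and 3052.46 is covered: preferential rate Free applies instead.
The additional-duty order on 3052.46 targets Velar, not Lorovia; it does not apply.
Duty = ¥624,982.69 × 0% = ¥0.00.
Line 3 (2541.01, Velar, 3,713 liters, ¥735,359.65):
Base rate for 2541.01 is ¥4.15/liter.
Duty = 3,713 × ¥4.15 = ¥15,408.95.
Line 4 (6676.58, Drenar, 1,593 kg, ¥75,524.13):
Base rate for 6676.58 is ¥1.61/kg.
The additional-duty order on 6676.58 targets Velar, not Drenar; it does not apply.
Duty = 1,593 × ¥1.61 = ¥2,564.73.
Total = ¥51,588.77 + ¥0.00 + ¥15,408.95 + ¥2,564.73 = ¥69,562.45.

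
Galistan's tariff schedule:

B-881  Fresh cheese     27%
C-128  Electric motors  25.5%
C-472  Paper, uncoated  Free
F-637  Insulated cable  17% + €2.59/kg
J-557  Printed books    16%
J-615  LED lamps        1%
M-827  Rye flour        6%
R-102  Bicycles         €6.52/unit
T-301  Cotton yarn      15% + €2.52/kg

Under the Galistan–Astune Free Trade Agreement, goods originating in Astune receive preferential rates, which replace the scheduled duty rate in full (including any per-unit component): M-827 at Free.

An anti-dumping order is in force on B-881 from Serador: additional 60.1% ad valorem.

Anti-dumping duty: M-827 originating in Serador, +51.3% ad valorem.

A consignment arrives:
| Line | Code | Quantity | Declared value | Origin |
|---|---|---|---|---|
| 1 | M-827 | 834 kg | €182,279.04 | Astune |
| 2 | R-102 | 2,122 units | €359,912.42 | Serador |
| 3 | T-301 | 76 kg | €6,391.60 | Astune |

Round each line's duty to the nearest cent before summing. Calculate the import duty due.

€14,985.70

Line 1 (M-827, Astune, 834 kg, €182,279.04):
Base rate for M-827 is 6%.
Origin Astune qualifies under the Galistan–Astune agreement and M-827 is covered: preferential rate Free applies instead.
The additional-duty order on M-827 targets Serador, not Astune; it does not apply.
Duty = €182,279.04 × 0% = €0.00.
Line 2 (R-102, Serador, 2,122 units, €359,912.42):
Base rate for R-102 is €6.52/unit.
Duty = 2,122 × €6.52 = €13,835.44.
Line 3 (T-301, Astune, 76 kg, €6,391.60):
Base rate for T-301 is 15% + €2.52/kg.
Origin Astune is the FTA partner but T-301 is not on the preference list; base rate stands.
Duty = €6,391.60 × 15% + 76 × €2.52 = €1,150.26.
Total = €0.00 + €13,835.44 + €1,150.26 = €14,985.70.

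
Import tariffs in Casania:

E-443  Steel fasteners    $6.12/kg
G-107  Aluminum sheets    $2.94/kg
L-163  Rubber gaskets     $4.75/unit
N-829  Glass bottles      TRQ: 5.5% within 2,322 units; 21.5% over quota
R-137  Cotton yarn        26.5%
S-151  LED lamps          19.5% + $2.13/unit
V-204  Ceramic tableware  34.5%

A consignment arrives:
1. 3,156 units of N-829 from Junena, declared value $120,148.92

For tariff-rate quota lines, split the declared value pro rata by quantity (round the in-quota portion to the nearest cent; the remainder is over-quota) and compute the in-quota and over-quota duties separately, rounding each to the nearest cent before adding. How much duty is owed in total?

Line 1 (N-829, Junena, 3,156 units, $120,148.92):
Code N-829 is under a tariff-rate quota (threshold 2,322 units). In-quota: 2,322 units at 5.5%; over-quota: 834 units at 21.5%.
Pro-rata value split: in-quota = $120,148.92 × 2,322/3,156 = $88,398.54; over-quota = $120,148.92 − $88,398.54 = $31,750.38.
In-quota duty = $88,398.54 × 5.5% = $4,861.92. Over-quota duty = $31,750.38 × 21.5% = $6,826.33.
Line duty = $4,861.92 + $6,826.33 = $11,688.25.

$11,688.25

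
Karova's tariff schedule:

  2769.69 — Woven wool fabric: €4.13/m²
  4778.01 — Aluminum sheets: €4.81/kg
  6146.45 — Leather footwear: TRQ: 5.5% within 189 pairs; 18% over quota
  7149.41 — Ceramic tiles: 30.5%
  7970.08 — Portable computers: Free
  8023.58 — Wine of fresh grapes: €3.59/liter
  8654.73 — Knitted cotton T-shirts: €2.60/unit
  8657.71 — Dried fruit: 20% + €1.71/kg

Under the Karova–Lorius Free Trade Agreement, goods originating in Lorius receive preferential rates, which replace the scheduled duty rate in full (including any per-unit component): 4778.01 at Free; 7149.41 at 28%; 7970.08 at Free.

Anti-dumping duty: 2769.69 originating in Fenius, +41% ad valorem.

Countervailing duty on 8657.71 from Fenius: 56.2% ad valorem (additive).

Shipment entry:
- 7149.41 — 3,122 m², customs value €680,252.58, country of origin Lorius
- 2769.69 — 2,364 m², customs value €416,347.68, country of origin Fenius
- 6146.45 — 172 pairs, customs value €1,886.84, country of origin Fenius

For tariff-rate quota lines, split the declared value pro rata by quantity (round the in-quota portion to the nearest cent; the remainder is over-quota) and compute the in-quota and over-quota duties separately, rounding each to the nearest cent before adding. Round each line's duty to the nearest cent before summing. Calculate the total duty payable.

Line 1 (7149.41, Lorius, 3,122 m², €680,252.58):
Base rate for 7149.41 is 30.5%.
Origin Lorius qualifies under the Karova–Lorius agreement and 7149.41 is covered: preferential rate 28% applies instead.
Duty = €680,252.58 × 28% = €190,470.72.
Line 2 (2769.69, Fenius, 2,364 m², €416,347.68):
Base rate for 2769.69 is €4.13/m².
Additional duty on 2769.69 from Fenius: +41% ad valorem. Applied ad valorem rate = 41%.
Duty = €416,347.68 × 41% + 2,364 × €4.13 = €180,465.87.
Line 3 (6146.45, Fenius, 172 pairs, €1,886.84):
Code 6146.45 is under a tariff-rate quota (threshold 189 pairs). Quantity 172 pairs is within the quota, so the in-quota rate 5.5% applies to the full value.
Duty = €1,886.84 × 5.5% = €103.78.
Total = €190,470.72 + €180,465.87 + €103.78 = €371,040.37.

€371,040.37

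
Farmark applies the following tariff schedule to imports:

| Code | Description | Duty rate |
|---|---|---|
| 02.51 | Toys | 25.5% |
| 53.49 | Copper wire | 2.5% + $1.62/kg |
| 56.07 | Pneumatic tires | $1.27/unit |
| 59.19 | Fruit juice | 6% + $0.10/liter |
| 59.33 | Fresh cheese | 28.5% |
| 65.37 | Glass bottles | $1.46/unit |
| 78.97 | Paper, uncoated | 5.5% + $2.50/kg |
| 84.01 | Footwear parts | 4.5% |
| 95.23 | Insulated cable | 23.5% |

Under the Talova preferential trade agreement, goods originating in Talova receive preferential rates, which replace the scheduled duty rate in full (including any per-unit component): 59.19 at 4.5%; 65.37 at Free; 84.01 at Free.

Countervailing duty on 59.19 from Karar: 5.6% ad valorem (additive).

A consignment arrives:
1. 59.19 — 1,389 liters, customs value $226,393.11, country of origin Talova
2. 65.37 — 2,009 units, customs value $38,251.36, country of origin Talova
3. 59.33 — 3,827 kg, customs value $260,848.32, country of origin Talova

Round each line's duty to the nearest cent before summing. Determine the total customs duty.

$84,529.46

Line 1 (59.19, Talova, 1,389 liters, $226,393.11):
Base rate for 59.19 is 6% + $0.10/liter.
Origin Talova qualifies under the Farmark–Talova agreement and 59.19 is covered: preferential rate 4.5% applies instead.
The additional-duty order on 59.19 targets Karar, not Talova; it does not apply.
Duty = $226,393.11 × 4.5% = $10,187.69.
Line 2 (65.37, Talova, 2,009 units, $38,251.36):
Base rate for 65.37 is $1.46/unit.
Origin Talova qualifies under the Farmark–Talova agreement and 65.37 is covered: preferential rate Free applies instead.
Duty = $38,251.36 × 0% = $0.00.
Line 3 (59.33, Talova, 3,827 kg, $260,848.32):
Base rate for 59.33 is 28.5%.
Origin Talova is the FTA partner but 59.33 is not on the preference list; base rate stands.
Duty = $260,848.32 × 28.5% = $74,341.77.
Total = $10,187.69 + $0.00 + $74,341.77 = $84,529.46.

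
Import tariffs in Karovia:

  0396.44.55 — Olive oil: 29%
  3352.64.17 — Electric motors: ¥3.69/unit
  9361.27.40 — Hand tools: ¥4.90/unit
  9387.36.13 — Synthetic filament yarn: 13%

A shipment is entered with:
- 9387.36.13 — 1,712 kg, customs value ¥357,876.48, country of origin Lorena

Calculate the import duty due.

¥46,523.94

Line 1 (9387.36.13, Lorena, 1,712 kg, ¥357,876.48):
Base rate for 9387.36.13 is 13%.
Duty = ¥357,876.48 × 13% = ¥46,523.94.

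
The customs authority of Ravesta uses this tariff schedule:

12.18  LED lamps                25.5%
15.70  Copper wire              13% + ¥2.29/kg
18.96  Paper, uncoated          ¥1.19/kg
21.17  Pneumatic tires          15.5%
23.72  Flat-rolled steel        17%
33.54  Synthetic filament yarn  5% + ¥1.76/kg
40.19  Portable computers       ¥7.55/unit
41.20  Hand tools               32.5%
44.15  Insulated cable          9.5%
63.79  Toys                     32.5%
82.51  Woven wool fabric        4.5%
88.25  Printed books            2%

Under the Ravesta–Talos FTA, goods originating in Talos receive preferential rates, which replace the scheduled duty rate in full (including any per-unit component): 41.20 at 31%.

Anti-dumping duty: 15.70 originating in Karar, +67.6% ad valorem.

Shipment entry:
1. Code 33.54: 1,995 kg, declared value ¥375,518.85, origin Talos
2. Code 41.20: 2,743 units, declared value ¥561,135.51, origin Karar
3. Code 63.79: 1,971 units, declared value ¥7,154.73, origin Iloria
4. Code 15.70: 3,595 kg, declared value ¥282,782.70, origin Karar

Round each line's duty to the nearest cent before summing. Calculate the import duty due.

¥443,136.88

Line 1 (33.54, Talos, 1,995 kg, ¥375,518.85):
Base rate for 33.54 is 5% + ¥1.76/kg.
Origin Talos is the FTA partner but 33.54 is not on the preference list; base rate stands.
Duty = ¥375,518.85 × 5% + 1,995 × ¥1.76 = ¥22,287.14.
Line 2 (41.20, Karar, 2,743 units, ¥561,135.51):
Base rate for 41.20 is 32.5%.
41.20 has an FTA preferential rate, but origin Karar is not Talos; base rate stands.
Duty = ¥561,135.51 × 32.5% = ¥182,369.04.
Line 3 (63.79, Iloria, 1,971 units, ¥7,154.73):
Base rate for 63.79 is 32.5%.
Duty = ¥7,154.73 × 32.5% = ¥2,325.29.
Line 4 (15.70, Karar, 3,595 kg, ¥282,782.70):
Base rate for 15.70 is 13% + ¥2.29/kg.
Additional duty on 15.70 from Karar: +67.6%. Applied ad valorem rate: 13% + 67.6% = 80.6%.
Duty = ¥282,782.70 × 80.6% + 3,595 × ¥2.29 = ¥236,155.41.
Total = ¥22,287.14 + ¥182,369.04 + ¥2,325.29 + ¥236,155.41 = ¥443,136.88.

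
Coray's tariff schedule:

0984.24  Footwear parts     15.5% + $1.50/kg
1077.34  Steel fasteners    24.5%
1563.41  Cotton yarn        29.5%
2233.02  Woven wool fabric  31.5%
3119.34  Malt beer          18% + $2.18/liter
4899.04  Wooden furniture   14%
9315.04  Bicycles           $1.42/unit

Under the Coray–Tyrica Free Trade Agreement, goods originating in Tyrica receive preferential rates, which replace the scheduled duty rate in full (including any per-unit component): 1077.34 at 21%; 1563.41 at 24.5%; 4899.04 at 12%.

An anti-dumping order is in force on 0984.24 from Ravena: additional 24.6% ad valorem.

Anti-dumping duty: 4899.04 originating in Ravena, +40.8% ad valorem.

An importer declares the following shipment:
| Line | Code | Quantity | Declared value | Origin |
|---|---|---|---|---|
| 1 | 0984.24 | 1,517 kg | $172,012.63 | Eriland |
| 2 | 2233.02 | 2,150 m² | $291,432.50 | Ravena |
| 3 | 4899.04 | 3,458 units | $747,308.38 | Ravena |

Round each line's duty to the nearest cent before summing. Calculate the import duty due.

Line 1 (0984.24, Eriland, 1,517 kg, $172,012.63):
Base rate for 0984.24 is 15.5% + $1.50/kg.
The additional-duty order on 0984.24 targets Ravena, not Eriland; it does not apply.
Duty = $172,012.63 × 15.5% + 1,517 × $1.50 = $28,937.46.
Line 2 (2233.02, Ravena, 2,150 m², $291,432.50):
Base rate for 2233.02 is 31.5%.
Duty = $291,432.50 × 31.5% = $91,801.24.
Line 3 (4899.04, Ravena, 3,458 units, $747,308.38):
Base rate for 4899.04 is 14%.
4899.04 has an FTA preferential rate, but origin Ravena is not Tyrica; base rate stands.
Additional duty on 4899.04 from Ravena: +40.8%. Applied ad valorem rate: 14% + 40.8% = 54.8%.
Duty = $747,308.38 × 54.8% = $409,524.99.
Total = $28,937.46 + $91,801.24 + $409,524.99 = $530,263.69.

$530,263.69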